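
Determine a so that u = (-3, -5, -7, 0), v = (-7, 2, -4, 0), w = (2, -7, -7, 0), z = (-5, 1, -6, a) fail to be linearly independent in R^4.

a = 0

The set is linearly dependent precisely when det[u; v; w; z] = 0.
The determinant works out to 96*a.
Solving 96*a = 0 yields a = 0.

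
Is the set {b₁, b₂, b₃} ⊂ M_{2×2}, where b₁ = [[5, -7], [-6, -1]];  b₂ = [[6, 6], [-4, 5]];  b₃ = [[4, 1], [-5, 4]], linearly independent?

linearly independent

Write each element as a coordinate vector in ℝ⁴ using {E₁₁, E₁₂, E₂₁, E₂₂}.
Place the vectors as rows of a 3×4 matrix and reduce to echelon form.
The reduction yields 3 nonzero rows, so the rank is 3.
Since rank = 3 (the number of vectors), the set is linearly independent.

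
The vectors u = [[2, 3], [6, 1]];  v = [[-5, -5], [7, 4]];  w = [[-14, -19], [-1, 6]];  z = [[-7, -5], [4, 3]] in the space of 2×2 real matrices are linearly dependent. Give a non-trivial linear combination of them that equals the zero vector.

3u - 3v + w + z = 0

Take coordinates with respect to {E₁₁, E₁₂, E₂₁, E₂₂}.
Row-reduce the matrix with u, v, w, z as columns; the null space gives the coefficients.
A generator of the null space is (3, -3, 1, 1).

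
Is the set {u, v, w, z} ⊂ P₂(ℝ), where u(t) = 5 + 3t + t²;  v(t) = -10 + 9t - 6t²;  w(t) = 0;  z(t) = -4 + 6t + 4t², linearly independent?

linearly dependent

Write each element as a coordinate vector in ℝ³ using {1, t, t²}.
There are 4 vectors in a 3-dimensional space, so they cannot be linearly independent.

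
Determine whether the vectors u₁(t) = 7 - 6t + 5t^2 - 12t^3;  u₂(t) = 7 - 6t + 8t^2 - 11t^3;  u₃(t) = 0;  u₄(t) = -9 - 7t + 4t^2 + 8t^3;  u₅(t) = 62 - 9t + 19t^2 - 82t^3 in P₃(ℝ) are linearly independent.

linearly dependent

Write each element as a coordinate vector in ℝ⁴ using {1, t, …, t^3}.
There are 5 vectors in a 4-dimensional space, so they cannot be linearly independent.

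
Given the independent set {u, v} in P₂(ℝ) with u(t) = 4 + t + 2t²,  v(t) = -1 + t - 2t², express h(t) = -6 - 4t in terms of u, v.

Work in coordinates with respect to the standard basis {1, t, t²}.
Set up the augmented matrix [u | v | h] and row-reduce.
The system has the unique solution (c₁, c₂) = (-2, -2).

h = -2u - 2v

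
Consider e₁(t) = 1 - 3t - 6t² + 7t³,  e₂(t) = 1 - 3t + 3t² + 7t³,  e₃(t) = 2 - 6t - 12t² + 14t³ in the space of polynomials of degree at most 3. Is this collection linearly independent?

Write each element as a coordinate vector in ℝ⁴ using {1, t, …, t³}.
Row-reduce the matrix whose columns are e₁, e₂, e₃.
The reduction yields 2 nonzero rows, so the rank is 2.
Since rank 2 < 3, the set is linearly dependent.
Indeed 2e₁ - e₃ = 0.

linearly dependent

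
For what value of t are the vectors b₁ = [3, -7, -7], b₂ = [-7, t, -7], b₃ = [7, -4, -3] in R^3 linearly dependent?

t = -21/4

The vectors are dependent exactly when the determinant of the matrix with rows b₁, b₂, b₃ vanishes.
Expanding, det = 40*t + 210.
Setting this to zero gives t = -21/4.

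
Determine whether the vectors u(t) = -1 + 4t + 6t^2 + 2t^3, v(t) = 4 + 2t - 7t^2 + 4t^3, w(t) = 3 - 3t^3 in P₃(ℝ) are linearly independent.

Take coordinates with respect to the standard basis {1, t, …, t^3}.
Row-reduce the matrix whose columns are u, v, w.
The reduction yields 3 nonzero rows, so the rank is 3.
Since rank = 3 (the number of vectors), the set is linearly independent.

linearly independent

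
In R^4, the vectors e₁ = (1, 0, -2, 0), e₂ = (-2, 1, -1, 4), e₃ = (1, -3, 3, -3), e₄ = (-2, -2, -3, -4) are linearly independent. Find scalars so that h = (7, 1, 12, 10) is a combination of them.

h = e₁ + e₂ + 2e₃ - 3e₄

Solve the system with e₁, e₂, e₃, e₄ as columns and h as the right-hand side.
Back-substitution yields (c₁, …, c₄) = (1, 1, 2, -3).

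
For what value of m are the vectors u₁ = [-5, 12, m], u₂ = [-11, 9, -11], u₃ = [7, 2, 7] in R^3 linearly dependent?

m = -5

Place the vectors as rows of a 3×3 matrix; dependence ⇔ determinant zero.
Expanding, det = -85*m - 425.
Solving -85*m - 425 = 0 yields m = -5.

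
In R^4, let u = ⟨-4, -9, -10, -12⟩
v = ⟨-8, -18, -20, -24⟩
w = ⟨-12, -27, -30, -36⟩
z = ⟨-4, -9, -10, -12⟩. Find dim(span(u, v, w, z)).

1

Put the 4×4 matrix [u|v|w|z] into echelon form.
There is 1 pivot column, so rank = 1.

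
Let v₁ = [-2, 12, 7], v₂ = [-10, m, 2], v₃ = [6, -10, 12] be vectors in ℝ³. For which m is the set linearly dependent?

The set is linearly dependent precisely when det[v₁; v₂; v₃] = 0.
Cofactor expansion gives det = 2244 - 66*m.
Setting this to zero gives m = 34.

m = 34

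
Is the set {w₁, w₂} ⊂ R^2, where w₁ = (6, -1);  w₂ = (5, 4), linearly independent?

linearly independent

Form the 2×2 matrix with these as columns; its determinant is 29.
A nonzero determinant means the columns are linearly independent.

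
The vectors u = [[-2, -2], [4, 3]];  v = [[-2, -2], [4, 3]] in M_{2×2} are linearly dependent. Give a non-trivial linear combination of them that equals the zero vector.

Write each element as a vector in ℝ⁴ using {E₁₁, E₁₂, E₂₁, E₂₂}.
Row-reduce the matrix with u, v as columns; the null space gives the coefficients.
One solution (up to scaling) is (1, -1).

u - v = 0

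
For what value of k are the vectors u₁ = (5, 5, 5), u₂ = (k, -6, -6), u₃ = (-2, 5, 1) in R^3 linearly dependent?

The vectors are dependent exactly when the determinant of the matrix with rows u₁, u₂, u₃ vanishes.
Cofactor expansion gives det = 20*k + 120.
Setting this to zero gives k = -6.

k = -6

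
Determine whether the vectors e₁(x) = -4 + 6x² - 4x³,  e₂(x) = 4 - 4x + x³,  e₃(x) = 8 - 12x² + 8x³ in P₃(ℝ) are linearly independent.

Write each element as a coordinate vector in ℝ⁴ using {1, x, …, x³}.
Place the vectors as rows of a 3×4 matrix and reduce to echelon form.
The reduction yields 2 nonzero rows, so the rank is 2.
Since rank 2 < 3, the set is linearly dependent.
Indeed 2e₁ + e₃ = 0.

linearly dependent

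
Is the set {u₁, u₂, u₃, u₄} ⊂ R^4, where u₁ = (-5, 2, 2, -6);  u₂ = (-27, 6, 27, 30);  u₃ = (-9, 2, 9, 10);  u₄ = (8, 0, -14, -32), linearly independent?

linearly dependent

Form the 4×4 matrix with these as columns; its determinant is 0.
A zero determinant means the columns are linearly dependent.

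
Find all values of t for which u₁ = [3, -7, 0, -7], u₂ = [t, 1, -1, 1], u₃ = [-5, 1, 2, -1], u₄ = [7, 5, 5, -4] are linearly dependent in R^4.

t = 7

The vectors are dependent exactly when the determinant of the matrix with rows u₁, u₂, u₃, u₄ vanishes.
Expanding, det = 392 - 56*t.
Setting this to zero gives t = 7.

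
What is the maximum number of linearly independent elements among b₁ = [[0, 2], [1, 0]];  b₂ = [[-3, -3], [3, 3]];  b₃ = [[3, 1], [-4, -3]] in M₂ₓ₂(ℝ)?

Use coordinates relative to {E₁₁, E₁₂, E₂₁, E₂₂}.
Put the 4×3 matrix [b₁|b₂|b₃] into echelon form.
Reduction leaves 2 leading entries, giving rank 2.

2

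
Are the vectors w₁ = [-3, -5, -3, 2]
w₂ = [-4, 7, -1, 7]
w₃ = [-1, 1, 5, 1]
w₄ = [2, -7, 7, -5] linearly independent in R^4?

Form the 4×4 matrix with these as columns; its determinant is -66.
A nonzero determinant means the columns are linearly independent.

linearly independent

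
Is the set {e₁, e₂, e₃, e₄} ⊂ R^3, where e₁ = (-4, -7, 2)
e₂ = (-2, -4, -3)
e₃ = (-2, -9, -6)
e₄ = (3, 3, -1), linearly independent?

linearly dependent

There are 4 vectors in a 3-dimensional space, so they cannot be linearly independent.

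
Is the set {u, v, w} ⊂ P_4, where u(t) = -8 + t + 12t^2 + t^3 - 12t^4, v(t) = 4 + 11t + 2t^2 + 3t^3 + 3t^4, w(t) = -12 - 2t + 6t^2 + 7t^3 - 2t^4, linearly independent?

linearly independent

Write each element as a coordinate vector in ℝ⁵ using {1, t, …, t^4}.
Row-reduce the matrix whose columns are u, v, w.
The reduction yields 3 nonzero rows, so the rank is 3.
Since rank = 3 (the number of vectors), the set is linearly independent.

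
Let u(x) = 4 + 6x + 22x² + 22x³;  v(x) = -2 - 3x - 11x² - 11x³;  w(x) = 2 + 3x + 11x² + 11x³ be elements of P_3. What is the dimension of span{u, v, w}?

Use coordinates relative to {1, x, …, x³}.
Form the matrix with u, v, w as columns and reduce.
The echelon form has 1 nonzero row, so the rank is 1.

1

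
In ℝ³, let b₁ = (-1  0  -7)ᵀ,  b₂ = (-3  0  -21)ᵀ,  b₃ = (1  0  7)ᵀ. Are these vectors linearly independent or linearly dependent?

linearly dependent

One vector is a scalar multiple of another, so the set is dependent.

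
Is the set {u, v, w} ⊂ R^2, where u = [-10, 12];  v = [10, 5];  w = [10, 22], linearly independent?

There are 3 vectors in a 2-dimensional space, so they cannot be linearly independent.

linearly dependent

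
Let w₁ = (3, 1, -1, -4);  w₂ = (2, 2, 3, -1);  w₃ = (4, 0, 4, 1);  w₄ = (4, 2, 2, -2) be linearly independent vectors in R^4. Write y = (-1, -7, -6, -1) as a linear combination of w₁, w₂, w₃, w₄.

Write y = α₁w₁ + … + α₄w₄ and equate components.
Back-substitution yields (α₁, …, α₄) = (3, -1, 2, -4).

y = 3w₁ - w₂ + 2w₃ - 4w₄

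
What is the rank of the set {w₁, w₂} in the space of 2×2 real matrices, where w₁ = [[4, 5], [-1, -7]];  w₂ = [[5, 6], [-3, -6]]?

Pass to coordinate vectors with respect to the basis {E₁₁, E₁₂, E₂₁, E₂₂}.
Form the matrix with w₁, w₂ as columns and reduce.
Reduction leaves 2 leading entries, giving rank 2.

rank 2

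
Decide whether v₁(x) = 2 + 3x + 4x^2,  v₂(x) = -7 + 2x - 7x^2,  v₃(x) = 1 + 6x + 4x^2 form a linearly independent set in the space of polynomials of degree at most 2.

Take coordinates with respect to the standard basis {1, x, x^2}.
Row-reduce the matrix whose columns are v₁, v₂, v₃.
The reduction yields 3 nonzero rows, so the rank is 3.
Since rank = 3 (the number of vectors), the set is linearly independent.

linearly independent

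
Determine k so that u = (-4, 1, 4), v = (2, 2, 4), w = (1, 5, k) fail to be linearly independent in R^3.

k = 58/5

Place the vectors as rows of a 3×3 matrix; dependence ⇔ determinant zero.
The determinant works out to 116 - 10*k.
Solving 116 - 10*k = 0 yields k = 58/5.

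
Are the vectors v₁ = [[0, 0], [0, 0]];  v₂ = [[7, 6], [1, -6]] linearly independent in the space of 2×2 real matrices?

Take coordinates with respect to the standard basis {E₁₁, E₁₂, E₂₁, E₂₂}.
One of the vectors is the zero vector, so the set is linearly dependent.

linearly dependent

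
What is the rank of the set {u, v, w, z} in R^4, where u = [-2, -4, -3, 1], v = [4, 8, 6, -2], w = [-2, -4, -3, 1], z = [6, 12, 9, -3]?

rank 1

Put the 4×4 matrix [u|v|w|z] into echelon form.
There is 1 pivot column, so rank = 1.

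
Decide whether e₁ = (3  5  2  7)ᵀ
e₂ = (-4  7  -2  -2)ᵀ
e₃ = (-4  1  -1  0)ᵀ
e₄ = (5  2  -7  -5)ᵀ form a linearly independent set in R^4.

linearly independent

The matrix [e₁|e₂|e₃|e₄] has determinant 1442.
A nonzero determinant means the columns are linearly independent.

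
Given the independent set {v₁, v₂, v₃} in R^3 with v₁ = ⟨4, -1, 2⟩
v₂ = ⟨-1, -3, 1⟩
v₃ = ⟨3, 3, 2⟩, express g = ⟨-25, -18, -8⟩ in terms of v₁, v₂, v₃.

g = -3v₁ + 4v₂ - 3v₃

Set up the augmented matrix [v₁ | v₂ | v₃ | g] and row-reduce.
Row-reducing the augmented matrix gives the unique coefficients (α₁, α₂, α₃) = (-3, 4, -3).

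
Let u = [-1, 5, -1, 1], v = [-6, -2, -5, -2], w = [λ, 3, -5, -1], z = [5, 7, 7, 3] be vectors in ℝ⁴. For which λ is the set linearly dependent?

The vectors are dependent exactly when the determinant of the matrix with rows u, v, w, z vanishes.
Cofactor expansion gives det = 24*λ + 168.
Setting this to zero gives λ = -7.

λ = -7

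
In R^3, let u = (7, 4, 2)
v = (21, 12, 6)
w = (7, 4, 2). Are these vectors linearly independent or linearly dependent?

linearly dependent

Two of the vectors are equal, giving an immediate dependence.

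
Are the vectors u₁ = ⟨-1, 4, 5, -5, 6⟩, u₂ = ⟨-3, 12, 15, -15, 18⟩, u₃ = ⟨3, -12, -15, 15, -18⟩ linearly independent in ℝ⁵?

Row-reduce the matrix whose columns are u₁, u₂, u₃.
The reduction yields 1 nonzero row, so the rank is 1.
Since rank 1 < 3, the set is linearly dependent.

linearly dependent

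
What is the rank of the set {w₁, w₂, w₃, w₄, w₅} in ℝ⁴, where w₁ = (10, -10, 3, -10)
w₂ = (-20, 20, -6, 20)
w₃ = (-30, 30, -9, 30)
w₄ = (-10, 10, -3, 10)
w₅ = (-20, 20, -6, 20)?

1

Put the 4×5 matrix [w₁|w₂|w₃|w₄|w₅] into echelon form.
The echelon form has 1 nonzero row, so the rank is 1.
(With 5 elements in a 4-dimensional space the rank is at most 4.)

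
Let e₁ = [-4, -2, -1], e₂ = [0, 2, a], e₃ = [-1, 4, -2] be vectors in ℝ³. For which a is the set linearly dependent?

a = -7/9

The set is linearly dependent precisely when det[e₁; e₂; e₃] = 0.
Expanding, det = 18*a + 14.
Solving 18*a + 14 = 0 yields a = -7/9.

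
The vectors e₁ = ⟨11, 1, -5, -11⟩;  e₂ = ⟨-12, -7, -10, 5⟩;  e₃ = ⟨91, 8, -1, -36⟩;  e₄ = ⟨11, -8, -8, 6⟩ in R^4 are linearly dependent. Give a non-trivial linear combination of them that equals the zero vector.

Write the vectors as columns of a matrix and find a nonzero vector in its null space.
The free variable yields coefficients (3, -3, -1, 2) (any nonzero multiple also works).

3e₁ - 3e₂ - e₃ + 2e₄ = 0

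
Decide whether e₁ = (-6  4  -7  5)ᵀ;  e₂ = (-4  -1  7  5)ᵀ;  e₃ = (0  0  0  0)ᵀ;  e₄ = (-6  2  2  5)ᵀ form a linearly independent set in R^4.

One of the vectors is the zero vector, so the set is linearly dependent.

linearly dependent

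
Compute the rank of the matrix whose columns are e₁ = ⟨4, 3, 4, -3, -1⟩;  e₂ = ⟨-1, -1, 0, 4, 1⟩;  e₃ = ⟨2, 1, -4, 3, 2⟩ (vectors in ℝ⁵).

Apply Gaussian elimination to the matrix whose rows are e₁, e₂, e₃.
Exactly 3 pivots survive; hence the rank is 3.

3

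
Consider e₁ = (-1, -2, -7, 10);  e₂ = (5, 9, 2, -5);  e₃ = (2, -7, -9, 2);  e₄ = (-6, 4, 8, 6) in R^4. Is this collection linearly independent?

Place the vectors as rows of a 4×4 matrix and reduce to echelon form.
The reduction yields 4 nonzero rows, so the rank is 4.
Since rank = 4 (the number of vectors), the set is linearly independent.

linearly independent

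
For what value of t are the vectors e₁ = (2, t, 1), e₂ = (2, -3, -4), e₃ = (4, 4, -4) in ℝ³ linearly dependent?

The vectors are dependent exactly when the determinant of the matrix with rows e₁, e₂, e₃ vanishes.
Cofactor expansion gives det = 76 - 8*t.
Setting this to zero gives t = 19/2.

t = 19/2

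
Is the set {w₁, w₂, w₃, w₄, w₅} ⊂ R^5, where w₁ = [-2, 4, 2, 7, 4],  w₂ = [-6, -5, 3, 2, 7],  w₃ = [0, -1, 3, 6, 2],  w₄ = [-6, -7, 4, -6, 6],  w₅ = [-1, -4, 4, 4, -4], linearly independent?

Row-reduce the matrix whose columns are w₁, w₂, w₃, w₄, w₅.
The reduction yields 5 nonzero rows, so the rank is 5.
Since rank = 5 (the number of vectors), the set is linearly independent.

linearly independent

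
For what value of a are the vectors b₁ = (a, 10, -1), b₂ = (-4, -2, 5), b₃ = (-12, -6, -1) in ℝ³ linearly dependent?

Dependence holds iff the 3×3 matrix [b₁ b₂ b₃] is singular.
Expanding, det = 32*a - 640.
Solving 32*a - 640 = 0 yields a = 20.

a = 20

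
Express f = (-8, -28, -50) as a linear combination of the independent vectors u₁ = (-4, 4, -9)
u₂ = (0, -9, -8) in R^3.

Write f = a₁u₁ + a₂u₂ and equate components.
Row-reducing the augmented matrix gives the unique coefficients (a₁, a₂) = (2, 4).

f = 2u₁ + 4u₂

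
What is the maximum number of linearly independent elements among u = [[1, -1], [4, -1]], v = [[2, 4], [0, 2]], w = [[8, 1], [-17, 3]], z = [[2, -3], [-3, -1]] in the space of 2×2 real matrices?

3

Pass to coordinate vectors with respect to the basis {E₁₁, E₁₂, E₂₁, E₂₂}.
Put the 4×4 matrix [u|v|w|z] into echelon form.
There are 3 pivot columns, so rank = 3.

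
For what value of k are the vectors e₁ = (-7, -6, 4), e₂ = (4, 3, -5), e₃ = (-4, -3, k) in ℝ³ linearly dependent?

k = 5

The set is linearly dependent precisely when det[e₁; e₂; e₃] = 0.
The determinant works out to 3*k - 15.
Solving 3*k - 15 = 0 yields k = 5.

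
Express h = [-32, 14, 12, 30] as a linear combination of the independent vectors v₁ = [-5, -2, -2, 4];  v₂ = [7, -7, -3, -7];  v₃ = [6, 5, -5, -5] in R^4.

h = v₁ - 3v₂ - v₃

Since v₁, v₂, v₃ are independent, the coefficients expressing h are uniquely determined by a linear system.
Row-reducing the augmented matrix gives the unique coefficients (α₁, α₂, α₃) = (1, -3, -1).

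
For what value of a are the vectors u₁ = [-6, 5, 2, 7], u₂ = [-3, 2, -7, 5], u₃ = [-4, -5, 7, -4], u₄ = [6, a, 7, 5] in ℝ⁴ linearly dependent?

The vectors are dependent exactly when the determinant of the matrix with rows u₁, u₂, u₃, u₄ vanishes.
Cofactor expansion gives det = 4088 - 365*a.
Solving 4088 - 365*a = 0 yields a = 56/5.

a = 56/5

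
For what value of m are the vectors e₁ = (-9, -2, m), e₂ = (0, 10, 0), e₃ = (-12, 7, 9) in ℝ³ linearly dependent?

m = 27/4

Place the vectors as rows of a 3×3 matrix; dependence ⇔ determinant zero.
The determinant works out to 120*m - 810.
This vanishes exactly when m = 27/4.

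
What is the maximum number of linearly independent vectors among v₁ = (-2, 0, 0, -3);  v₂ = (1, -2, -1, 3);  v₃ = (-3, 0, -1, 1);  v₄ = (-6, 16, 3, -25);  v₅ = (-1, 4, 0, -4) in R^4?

Put the 4×5 matrix [v₁|v₂|v₃|v₄|v₅] into echelon form.
Reduction leaves 4 leading entries, giving rank 4.
(With 5 elements in a 4-dimensional space the rank is at most 4.)

4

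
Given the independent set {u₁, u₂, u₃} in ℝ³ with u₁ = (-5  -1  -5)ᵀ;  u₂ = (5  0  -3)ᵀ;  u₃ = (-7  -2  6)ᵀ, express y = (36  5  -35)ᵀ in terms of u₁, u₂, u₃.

Set up the augmented matrix [u₁ | u₂ | u₃ | y] and row-reduce.
The system has the unique solution (c₁, c₂, c₃) = (1, 4, -3).

y = u₁ + 4u₂ - 3u₃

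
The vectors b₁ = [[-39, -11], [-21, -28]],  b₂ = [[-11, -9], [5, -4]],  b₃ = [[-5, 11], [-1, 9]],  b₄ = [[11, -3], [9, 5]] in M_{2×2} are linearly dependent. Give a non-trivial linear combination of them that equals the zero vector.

Pass to coordinate vectors relative to the basis {E₁₁, E₁₂, E₂₁, E₂₂}.
Set up α₁b₁ + … + α₄b₄ = 0 and solve the homogeneous system.
One solution (up to scaling) is (1, -1, 1, 3).

b₁ - b₂ + b₃ + 3b₄ = 0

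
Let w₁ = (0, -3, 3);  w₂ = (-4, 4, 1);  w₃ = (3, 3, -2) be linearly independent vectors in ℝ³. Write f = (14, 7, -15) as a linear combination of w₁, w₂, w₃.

f = -3w₁ - 2w₂ + 2w₃

Since w₁, w₂, w₃ are independent, the coefficients expressing f are uniquely determined by a linear system.
Back-substitution yields (a₁, a₂, a₃) = (-3, -2, 2).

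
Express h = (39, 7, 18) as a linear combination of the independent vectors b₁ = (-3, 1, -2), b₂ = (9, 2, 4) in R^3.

Solve the system with b₁, b₂ as columns and h as the right-hand side.
The system has the unique solution (c₁, c₂) = (-1, 4).

h = -b₁ + 4b₂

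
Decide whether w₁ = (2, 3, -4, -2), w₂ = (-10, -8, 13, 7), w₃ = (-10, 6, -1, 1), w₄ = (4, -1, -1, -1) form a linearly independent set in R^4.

Form the 4×4 matrix with these as columns; its determinant is 0.
A zero determinant means the columns are linearly dependent.

linearly dependent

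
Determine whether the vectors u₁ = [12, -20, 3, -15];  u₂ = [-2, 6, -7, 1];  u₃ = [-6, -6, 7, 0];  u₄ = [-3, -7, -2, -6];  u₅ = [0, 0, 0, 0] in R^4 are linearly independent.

There are 5 vectors in a 4-dimensional space, so they cannot be linearly independent.

linearly dependent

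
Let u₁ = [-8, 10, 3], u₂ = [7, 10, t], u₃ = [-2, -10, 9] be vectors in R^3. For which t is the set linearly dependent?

t = -15

The set is linearly dependent precisely when det[u₁; u₂; u₃] = 0.
Expanding, det = -100*t - 1500.
Setting this to zero gives t = -15.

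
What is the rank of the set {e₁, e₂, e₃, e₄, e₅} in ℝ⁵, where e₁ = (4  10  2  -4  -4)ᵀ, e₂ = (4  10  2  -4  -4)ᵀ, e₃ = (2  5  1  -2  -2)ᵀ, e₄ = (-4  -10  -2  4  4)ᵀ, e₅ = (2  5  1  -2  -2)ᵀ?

rank 1

Apply Gaussian elimination to the matrix whose rows are e₁, e₂, e₃, e₄, e₅.
Exactly 1 pivot survives; hence the rank is 1.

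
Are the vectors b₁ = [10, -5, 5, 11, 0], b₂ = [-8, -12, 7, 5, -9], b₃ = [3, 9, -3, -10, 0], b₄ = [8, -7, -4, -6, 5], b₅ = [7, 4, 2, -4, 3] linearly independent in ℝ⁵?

linearly independent

The matrix [b₁|b₂|b₃|b₄|b₅] has determinant 93660.
A nonzero determinant means the columns are linearly independent.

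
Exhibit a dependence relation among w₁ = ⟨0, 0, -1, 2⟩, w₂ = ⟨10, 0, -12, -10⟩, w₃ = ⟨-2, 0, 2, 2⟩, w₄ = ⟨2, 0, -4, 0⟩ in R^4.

2w₁ + w₂ + 3w₃ - 2w₄ = 0

Row-reduce the matrix with w₁, w₂, w₃, w₄ as columns; the null space gives the coefficients.
A generator of the null space is (2, 1, 3, -2).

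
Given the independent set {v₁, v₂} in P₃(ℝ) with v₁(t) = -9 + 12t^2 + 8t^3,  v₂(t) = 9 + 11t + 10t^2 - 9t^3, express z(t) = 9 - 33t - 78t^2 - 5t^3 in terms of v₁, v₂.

Work in coordinates with respect to the standard basis {1, t, …, t^3}.
Solve the system with v₁, v₂ as columns and z as the right-hand side.
Back-substitution yields (c₁, c₂) = (-4, -3).

z = -4v₁ - 3v₂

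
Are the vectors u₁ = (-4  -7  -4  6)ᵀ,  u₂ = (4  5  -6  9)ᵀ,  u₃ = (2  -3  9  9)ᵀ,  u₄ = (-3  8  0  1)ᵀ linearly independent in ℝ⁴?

Row-reduce the matrix whose columns are u₁, u₂, u₃, u₄.
The reduction yields 4 nonzero rows, so the rank is 4.
Since rank = 4 (the number of vectors), the set is linearly independent.

linearly independent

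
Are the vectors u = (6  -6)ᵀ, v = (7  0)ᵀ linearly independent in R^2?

linearly independent

Place the vectors as rows of a 2×2 matrix and reduce to echelon form.
The reduction yields 2 nonzero rows, so the rank is 2.
Since rank = 2 (the number of vectors), the set is linearly independent.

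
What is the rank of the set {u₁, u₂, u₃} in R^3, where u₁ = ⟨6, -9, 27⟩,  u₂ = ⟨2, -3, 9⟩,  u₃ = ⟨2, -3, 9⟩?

Row-reduce the 3×3 matrix with these as rows.
Reduction leaves 1 leading entry, giving rank 1.

1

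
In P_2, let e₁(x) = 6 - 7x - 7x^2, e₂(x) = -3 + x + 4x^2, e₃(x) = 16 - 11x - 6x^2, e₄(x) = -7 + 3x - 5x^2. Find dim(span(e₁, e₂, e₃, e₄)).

Pass to coordinate vectors with respect to the basis {1, x, x^2}.
Row-reduce the 4×3 matrix with these as rows.
Reduction leaves 3 leading entries, giving rank 3.
(With 4 elements in a 3-dimensional space the rank is at most 3.)

3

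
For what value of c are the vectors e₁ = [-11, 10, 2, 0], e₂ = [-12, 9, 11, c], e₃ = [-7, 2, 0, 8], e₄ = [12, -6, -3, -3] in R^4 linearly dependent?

c = -43/2

The vectors are dependent exactly when the determinant of the matrix with rows e₁, e₂, e₃, e₄ vanishes.
Cofactor expansion gives det = -108*c - 2322.
This vanishes exactly when c = -43/2.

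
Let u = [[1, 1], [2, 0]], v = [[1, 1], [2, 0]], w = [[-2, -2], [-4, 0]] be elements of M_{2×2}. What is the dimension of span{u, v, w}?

dim = 1

Use coordinates relative to {E₁₁, E₁₂, E₂₁, E₂₂}.
Apply Gaussian elimination to the matrix whose rows are u, v, w.
The echelon form has 1 nonzero row, so the rank is 1.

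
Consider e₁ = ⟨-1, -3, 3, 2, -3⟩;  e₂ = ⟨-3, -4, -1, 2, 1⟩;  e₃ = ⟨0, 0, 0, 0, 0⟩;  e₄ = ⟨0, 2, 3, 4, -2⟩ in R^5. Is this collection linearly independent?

linearly dependent

One of the vectors is the zero vector, so the set is linearly dependent.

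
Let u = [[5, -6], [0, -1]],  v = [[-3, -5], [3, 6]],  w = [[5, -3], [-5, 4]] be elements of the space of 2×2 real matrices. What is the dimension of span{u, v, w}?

Use coordinates relative to {E₁₁, E₁₂, E₂₁, E₂₂}.
Put the 4×3 matrix [u|v|w] into echelon form.
There are 3 pivot columns, so rank = 3.

3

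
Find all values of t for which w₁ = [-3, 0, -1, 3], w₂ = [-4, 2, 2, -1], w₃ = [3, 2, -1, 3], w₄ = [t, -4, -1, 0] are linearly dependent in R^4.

t = -27/5

Dependence holds iff the 4×4 matrix [w₁ w₂ w₃ w₄] is singular.
Cofactor expansion gives det = 10*t + 54.
Setting this to zero gives t = -27/5.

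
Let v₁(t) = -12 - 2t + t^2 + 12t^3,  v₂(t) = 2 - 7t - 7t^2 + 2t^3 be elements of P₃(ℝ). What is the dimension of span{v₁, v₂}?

Use coordinates relative to {1, t, …, t^3}.
Put the 4×2 matrix [v₁|v₂] into echelon form.
Exactly 2 pivots survive; hence the rank is 2.

2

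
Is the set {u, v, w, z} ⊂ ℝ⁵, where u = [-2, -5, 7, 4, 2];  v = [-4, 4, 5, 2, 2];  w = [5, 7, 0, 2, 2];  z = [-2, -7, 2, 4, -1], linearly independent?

linearly independent

Place the vectors as rows of a 4×5 matrix and reduce to echelon form.
The reduction yields 4 nonzero rows, so the rank is 4.
Since rank = 4 (the number of vectors), the set is linearly independent.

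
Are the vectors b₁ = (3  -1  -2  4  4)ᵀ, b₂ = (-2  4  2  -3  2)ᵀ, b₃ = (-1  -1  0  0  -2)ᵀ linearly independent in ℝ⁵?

linearly independent

Row-reduce the matrix whose columns are b₁, b₂, b₃.
The reduction yields 3 nonzero rows, so the rank is 3.
Since rank = 3 (the number of vectors), the set is linearly independent.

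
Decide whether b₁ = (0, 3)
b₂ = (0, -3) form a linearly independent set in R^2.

linearly dependent

Row-reduce the matrix whose columns are b₁, b₂.
The reduction yields 1 nonzero row, so the rank is 1.
Since rank 1 < 2, the set is linearly dependent.
Indeed b₁ + b₂ = 0.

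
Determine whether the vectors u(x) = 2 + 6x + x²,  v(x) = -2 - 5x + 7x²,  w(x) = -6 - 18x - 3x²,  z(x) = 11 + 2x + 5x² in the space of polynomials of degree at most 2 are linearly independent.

linearly dependent

Take coordinates with respect to the standard basis {1, x, x²}.
There are 4 vectors in a 3-dimensional space, so they cannot be linearly independent.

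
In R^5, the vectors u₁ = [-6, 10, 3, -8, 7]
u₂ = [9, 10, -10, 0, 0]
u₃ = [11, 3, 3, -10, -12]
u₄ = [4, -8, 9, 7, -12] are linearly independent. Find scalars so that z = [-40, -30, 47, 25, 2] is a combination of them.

Set up the augmented matrix [u₁ | u₂ | u₃ | u₄ | z] and row-reduce.
The system has the unique solution (a₁, …, a₄) = (2, -2, -2, 3).

z = 2u₁ - 2u₂ - 2u₃ + 3u₄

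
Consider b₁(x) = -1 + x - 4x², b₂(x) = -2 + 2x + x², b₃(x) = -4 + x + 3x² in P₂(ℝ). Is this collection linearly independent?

linearly independent

Write each element as a coordinate vector in ℝ³ using {1, x, x²}.
Form the 3×3 matrix with these as columns; its determinant is -27.
A nonzero determinant means the columns are linearly independent.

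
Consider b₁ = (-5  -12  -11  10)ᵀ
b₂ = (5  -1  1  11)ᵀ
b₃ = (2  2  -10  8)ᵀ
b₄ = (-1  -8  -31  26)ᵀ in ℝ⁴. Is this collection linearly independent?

Row-reduce the matrix whose columns are b₁, b₂, b₃, b₄.
The reduction yields 3 nonzero rows, so the rank is 3.
Since rank 3 < 4, the set is linearly dependent.

linearly dependent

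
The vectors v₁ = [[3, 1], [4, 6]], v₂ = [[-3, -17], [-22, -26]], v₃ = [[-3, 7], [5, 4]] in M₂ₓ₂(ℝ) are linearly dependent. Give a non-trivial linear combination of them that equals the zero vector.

Pass to coordinate vectors relative to the basis {E₁₁, E₁₂, E₂₁, E₂₂}.
Set up α₁v₁ + … + α₃v₃ = 0 and solve the homogeneous system.
One solution (up to scaling) is (3, 1, 2).

3v₁ + v₂ + 2v₃ = 0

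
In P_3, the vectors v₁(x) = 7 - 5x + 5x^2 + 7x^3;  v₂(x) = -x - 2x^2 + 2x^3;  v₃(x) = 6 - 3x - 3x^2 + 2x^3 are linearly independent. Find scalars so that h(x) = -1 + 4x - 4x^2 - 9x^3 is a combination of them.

h = -v₁ - 2v₂ + v₃

Identify each element with its coordinate vector in ℝ⁴ via {1, x, …, x^3}.
Solve the system with v₁, v₂, v₃ as columns and h as the right-hand side.
Row-reducing the augmented matrix gives the unique coefficients (a₁, a₂, a₃) = (-1, -2, 1).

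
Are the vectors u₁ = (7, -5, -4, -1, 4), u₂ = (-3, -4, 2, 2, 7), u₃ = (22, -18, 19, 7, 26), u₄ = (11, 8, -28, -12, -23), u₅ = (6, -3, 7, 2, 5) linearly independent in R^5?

linearly dependent

The matrix [u₁|u₂|u₃|u₄|u₅] has determinant 0.
A zero determinant means the columns are linearly dependent.
Indeed 8u₁ - 7u₂ - 2u₃ - 3u₄ = 0.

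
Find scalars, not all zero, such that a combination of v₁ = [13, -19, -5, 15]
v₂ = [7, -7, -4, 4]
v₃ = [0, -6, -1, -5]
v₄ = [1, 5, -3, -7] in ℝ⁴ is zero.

v₁ - 2v₂ + v₄ = 0

Write the vectors as columns of a matrix and find a nonzero vector in its null space.
One solution (up to scaling) is (1, -2, 0, 1).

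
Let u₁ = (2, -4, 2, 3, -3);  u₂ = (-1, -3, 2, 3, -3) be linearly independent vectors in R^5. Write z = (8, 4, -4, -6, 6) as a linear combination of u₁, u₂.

z = 2u₁ - 4u₂

Write z = a₁u₁ + a₂u₂ and equate components.
Row-reducing the augmented matrix gives the unique coefficients (a₁, a₂) = (2, -4).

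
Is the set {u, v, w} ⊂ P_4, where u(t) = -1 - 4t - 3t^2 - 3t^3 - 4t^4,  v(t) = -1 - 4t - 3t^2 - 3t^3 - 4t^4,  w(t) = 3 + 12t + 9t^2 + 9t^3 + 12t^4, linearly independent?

Write each element as a coordinate vector in ℝ⁵ using {1, t, …, t^4}.
Row-reduce the matrix whose columns are u, v, w.
The reduction yields 1 nonzero row, so the rank is 1.
Since rank 1 < 3, the set is linearly dependent.
Indeed u - v = 0.

linearly dependent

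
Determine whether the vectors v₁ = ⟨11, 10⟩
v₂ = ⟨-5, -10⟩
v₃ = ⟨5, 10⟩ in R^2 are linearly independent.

linearly dependent

There are 3 vectors in a 2-dimensional space, so they cannot be linearly independent.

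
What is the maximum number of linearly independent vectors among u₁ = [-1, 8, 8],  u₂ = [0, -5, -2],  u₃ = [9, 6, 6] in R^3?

Row-reduce the 3×3 matrix with these as rows.
The echelon form has 3 nonzero rows, so the rank is 3.

3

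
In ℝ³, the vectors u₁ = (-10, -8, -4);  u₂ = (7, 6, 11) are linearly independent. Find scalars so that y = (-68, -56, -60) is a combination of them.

Set up the augmented matrix [u₁ | u₂ | y] and row-reduce.
The system has the unique solution (a₁, a₂) = (4, -4).

y = 4u₁ - 4u₂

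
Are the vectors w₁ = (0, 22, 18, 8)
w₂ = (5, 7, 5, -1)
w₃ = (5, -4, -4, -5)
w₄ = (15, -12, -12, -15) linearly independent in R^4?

linearly dependent

One vector is a scalar multiple of another, so the set is dependent.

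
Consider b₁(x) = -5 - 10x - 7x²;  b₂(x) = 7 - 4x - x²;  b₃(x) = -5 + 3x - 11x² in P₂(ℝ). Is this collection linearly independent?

Write each element as a coordinate vector in ℝ³ using {1, x, x²}.
The matrix [b₁|b₂|b₃] has determinant -1062.
A nonzero determinant means the columns are linearly independent.

linearly independent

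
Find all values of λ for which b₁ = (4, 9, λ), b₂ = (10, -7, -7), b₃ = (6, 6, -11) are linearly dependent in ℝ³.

Dependence holds iff the 3×3 matrix [b₁ b₂ b₃] is singular.
Cofactor expansion gives det = 102*λ + 1088.
Setting this to zero gives λ = -32/3.

λ = -32/3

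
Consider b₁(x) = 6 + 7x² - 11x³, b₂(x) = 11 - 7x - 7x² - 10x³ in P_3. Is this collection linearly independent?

linearly independent

Write each element as a coordinate vector in ℝ⁴ using {1, x, …, x³}.
Place the vectors as rows of a 2×4 matrix and reduce to echelon form.
The reduction yields 2 nonzero rows, so the rank is 2.
Since rank = 2 (the number of vectors), the set is linearly independent.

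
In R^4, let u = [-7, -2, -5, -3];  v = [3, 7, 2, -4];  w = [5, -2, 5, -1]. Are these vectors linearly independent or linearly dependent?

Place the vectors as rows of a 3×4 matrix and reduce to echelon form.
The reduction yields 3 nonzero rows, so the rank is 3.
Since rank = 3 (the number of vectors), the set is linearly independent.

linearly independent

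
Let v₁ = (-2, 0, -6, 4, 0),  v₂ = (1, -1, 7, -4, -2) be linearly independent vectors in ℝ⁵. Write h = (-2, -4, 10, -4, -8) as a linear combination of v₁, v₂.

h = 3v₁ + 4v₂

Since v₁, v₂ are independent, the coefficients expressing h are uniquely determined by a linear system.
The system has the unique solution (a₁, a₂) = (3, 4).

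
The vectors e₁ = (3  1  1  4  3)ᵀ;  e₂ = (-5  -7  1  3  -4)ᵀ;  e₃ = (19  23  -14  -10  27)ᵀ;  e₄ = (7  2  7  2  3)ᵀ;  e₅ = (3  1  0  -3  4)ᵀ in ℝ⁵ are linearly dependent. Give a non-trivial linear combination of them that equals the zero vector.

Solve the homogeneous system with e₁, e₂, e₃, e₄, e₅ as columns by row-reducing the coefficient matrix.
A generator of the null space is (3, -3, -1, -2, 3).

3e₁ - 3e₂ - e₃ - 2e₄ + 3e₅ = 0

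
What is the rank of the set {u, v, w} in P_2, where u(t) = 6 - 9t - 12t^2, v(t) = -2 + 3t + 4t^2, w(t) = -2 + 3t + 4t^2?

rank 1

Use coordinates relative to {1, t, t^2}.
Row-reduce the 3×3 matrix with these as rows.
There is 1 pivot column, so rank = 1.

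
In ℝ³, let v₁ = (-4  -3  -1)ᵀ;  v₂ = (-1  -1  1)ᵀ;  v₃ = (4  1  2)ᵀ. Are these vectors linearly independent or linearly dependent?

linearly independent

Row-reduce the matrix whose columns are v₁, v₂, v₃.
The reduction yields 3 nonzero rows, so the rank is 3.
Since rank = 3 (the number of vectors), the set is linearly independent.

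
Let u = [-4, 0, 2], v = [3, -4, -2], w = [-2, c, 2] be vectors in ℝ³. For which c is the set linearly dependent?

c = 8

Place the vectors as rows of a 3×3 matrix; dependence ⇔ determinant zero.
The determinant works out to 16 - 2*c.
This vanishes exactly when c = 8.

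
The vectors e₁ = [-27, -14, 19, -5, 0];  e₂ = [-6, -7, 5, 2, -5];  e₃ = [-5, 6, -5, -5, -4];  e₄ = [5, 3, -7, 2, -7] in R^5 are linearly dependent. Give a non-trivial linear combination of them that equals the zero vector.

e₁ - 2e₂ - e₃ + 2e₄ = 0

Row-reduce the matrix with e₁, e₂, e₃, e₄ as columns; the null space gives the coefficients.
The free variable yields coefficients (1, -2, -1, 2) (any nonzero multiple also works).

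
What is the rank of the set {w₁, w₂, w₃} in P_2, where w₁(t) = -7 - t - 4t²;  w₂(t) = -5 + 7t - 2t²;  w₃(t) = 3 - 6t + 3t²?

3

Represent each element by its coordinate vector in ℝ³.
Form the matrix with w₁, w₂, w₃ as columns and reduce.
Reduction leaves 3 leading entries, giving rank 3.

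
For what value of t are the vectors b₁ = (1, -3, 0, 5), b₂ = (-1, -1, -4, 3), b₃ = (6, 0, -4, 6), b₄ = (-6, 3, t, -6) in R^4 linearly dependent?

The vectors are dependent exactly when the determinant of the matrix with rows b₁, b₂, b₃, b₄ vanishes.
The determinant works out to 48*t + 192.
Setting this to zero gives t = -4.

t = -4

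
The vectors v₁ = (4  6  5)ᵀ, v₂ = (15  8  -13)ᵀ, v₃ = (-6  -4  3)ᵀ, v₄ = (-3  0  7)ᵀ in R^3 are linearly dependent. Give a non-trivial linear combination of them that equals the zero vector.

Set up α₁v₁ + … + α₄v₄ = 0 and solve the homogeneous system.
A generator of the null space is (0, 1, 2, 1).

v₂ + 2v₃ + v₄ = 0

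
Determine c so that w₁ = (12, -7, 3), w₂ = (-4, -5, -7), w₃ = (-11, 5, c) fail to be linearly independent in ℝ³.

c = -43/11

Dependence holds iff the 3×3 matrix [w₁ w₂ w₃] is singular.
Cofactor expansion gives det = -88*c - 344.
Solving -88*c - 344 = 0 yields c = -43/11.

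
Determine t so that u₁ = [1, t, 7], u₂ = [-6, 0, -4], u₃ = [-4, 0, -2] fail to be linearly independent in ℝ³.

t = 0

Dependence holds iff the 3×3 matrix [u₁ u₂ u₃] is singular.
Expanding, det = 4*t.
Setting this to zero gives t = 0.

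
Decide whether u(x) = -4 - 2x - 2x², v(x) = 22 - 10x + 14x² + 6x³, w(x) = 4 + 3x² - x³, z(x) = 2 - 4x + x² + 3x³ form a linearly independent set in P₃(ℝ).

linearly dependent

Write each element as a coordinate vector in ℝ⁴ using {1, x, …, x³}.
Place the vectors as rows of a 4×4 matrix and reduce to echelon form.
The reduction yields 3 nonzero rows, so the rank is 3.
Since rank 3 < 4, the set is linearly dependent.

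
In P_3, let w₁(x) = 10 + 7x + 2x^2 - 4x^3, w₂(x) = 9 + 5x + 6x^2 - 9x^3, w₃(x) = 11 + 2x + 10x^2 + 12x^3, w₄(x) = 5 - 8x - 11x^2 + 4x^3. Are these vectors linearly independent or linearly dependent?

Take coordinates with respect to the standard basis {1, x, …, x^3}.
The matrix [w₁|w₂|w₃|w₄] has determinant -18189.
A nonzero determinant means the columns are linearly independent.

linearly independent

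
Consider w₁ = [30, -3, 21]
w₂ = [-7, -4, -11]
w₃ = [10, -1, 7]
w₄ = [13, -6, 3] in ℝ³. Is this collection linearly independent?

There are 4 vectors in a 3-dimensional space, so they cannot be linearly independent.

linearly dependent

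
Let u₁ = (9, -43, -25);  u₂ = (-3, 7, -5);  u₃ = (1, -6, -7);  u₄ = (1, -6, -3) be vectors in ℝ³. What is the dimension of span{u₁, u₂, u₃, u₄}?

3

Form the matrix with u₁, u₂, u₃, u₄ as columns and reduce.
Exactly 3 pivots survive; hence the rank is 3.
(With 4 elements in a 3-dimensional space the rank is at most 3.)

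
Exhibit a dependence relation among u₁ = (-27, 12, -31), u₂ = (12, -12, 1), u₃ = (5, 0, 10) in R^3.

u₁ + u₂ + 3u₃ = 0

Solve the homogeneous system with u₁, u₂, u₃ as columns by row-reducing the coefficient matrix.
A generator of the null space is (1, 1, 3).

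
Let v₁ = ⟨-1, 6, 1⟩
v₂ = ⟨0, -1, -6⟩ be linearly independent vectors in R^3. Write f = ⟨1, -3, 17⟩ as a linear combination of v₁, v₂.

f = -v₁ - 3v₂

Set up the augmented matrix [v₁ | v₂ | f] and row-reduce.
Back-substitution yields (c₁, c₂) = (-1, -3).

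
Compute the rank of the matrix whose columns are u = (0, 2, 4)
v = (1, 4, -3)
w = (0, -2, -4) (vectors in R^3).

2

Put the 3×3 matrix [u|v|w] into echelon form.
The echelon form has 2 nonzero rows, so the rank is 2.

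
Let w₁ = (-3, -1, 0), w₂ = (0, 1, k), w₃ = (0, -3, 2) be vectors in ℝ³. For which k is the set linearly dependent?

k = -2/3

The vectors are dependent exactly when the determinant of the matrix with rows w₁, w₂, w₃ vanishes.
The determinant works out to -9*k - 6.
This vanishes exactly when k = -2/3.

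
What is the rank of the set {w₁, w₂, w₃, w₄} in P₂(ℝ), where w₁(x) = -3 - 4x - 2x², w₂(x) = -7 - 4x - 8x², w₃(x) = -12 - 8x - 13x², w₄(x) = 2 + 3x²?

Represent each element by its coordinate vector in ℝ³.
Put the 3×4 matrix [w₁|w₂|w₃|w₄] into echelon form.
There are 2 pivot columns, so rank = 2.
(With 4 elements in a 3-dimensional space the rank is at most 3.)

2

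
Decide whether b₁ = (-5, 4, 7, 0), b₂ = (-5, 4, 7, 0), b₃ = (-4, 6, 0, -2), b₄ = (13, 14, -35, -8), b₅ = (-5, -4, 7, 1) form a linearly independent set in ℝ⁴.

linearly dependent

There are 5 vectors in a 4-dimensional space, so they cannot be linearly independent.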